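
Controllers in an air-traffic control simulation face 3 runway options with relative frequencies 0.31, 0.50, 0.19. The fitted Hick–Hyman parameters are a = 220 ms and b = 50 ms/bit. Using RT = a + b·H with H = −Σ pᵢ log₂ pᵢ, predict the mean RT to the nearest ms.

294 ms

Entropy contributions −pᵢ log₂ pᵢ: 0.5238, 0.5000, 0.4552; sum H = 1.4790 bits.
RT = a + bH = 220 + 50·1.4790 = 293.95 ms.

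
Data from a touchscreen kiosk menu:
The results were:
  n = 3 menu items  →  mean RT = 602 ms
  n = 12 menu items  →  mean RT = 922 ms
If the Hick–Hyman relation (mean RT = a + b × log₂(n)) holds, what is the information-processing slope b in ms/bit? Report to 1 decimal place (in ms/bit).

160.0 ms/bit

Slope: b = (922 − 602) / (log₂ 12 − log₂ 3) = 320/2.0000 = 160.000 ms/bit.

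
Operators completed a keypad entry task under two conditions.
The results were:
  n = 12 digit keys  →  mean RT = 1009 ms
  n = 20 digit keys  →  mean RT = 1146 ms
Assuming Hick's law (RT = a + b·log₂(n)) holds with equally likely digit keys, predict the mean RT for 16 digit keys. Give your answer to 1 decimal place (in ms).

1086.2 ms

Solve the two-equation system in a and b:
  b = (1146 − 1009) / (log₂ 20 − log₂ 12) = 137 / (4.3219 − 3.5850) = 185.897 ms/bit
  a = 1009 − 185.897 × 3.5850 = 342.565 ms
Then RT(16) = 342.565 + 185.897 × log₂ 16 = 342.565 + 185.897 × 4 ≈ 1086.154 ms.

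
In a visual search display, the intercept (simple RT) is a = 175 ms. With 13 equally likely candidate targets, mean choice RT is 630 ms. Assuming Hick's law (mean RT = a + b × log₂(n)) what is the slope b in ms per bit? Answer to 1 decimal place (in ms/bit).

13 alternatives carry log₂ 13 = 3.7004 bits; the choice cost is 630 − 175 = 455 ms, so b = 455/3.7004 = 122.958 ms/bit.

123.0 ms/bit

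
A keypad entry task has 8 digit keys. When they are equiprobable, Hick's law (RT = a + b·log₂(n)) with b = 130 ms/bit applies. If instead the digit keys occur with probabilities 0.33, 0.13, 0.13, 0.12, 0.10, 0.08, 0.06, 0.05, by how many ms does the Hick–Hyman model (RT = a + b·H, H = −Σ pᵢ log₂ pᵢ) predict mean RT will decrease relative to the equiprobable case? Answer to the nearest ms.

Equiprobable entropy H₀ = log₂ 8 = 3.0000 bits.
Skewed entropy H = −Σ pᵢ log₂ pᵢ = 2.7435 bits.
ΔRT = b·(H₀ − H) = 130 × 0.2565 = 33.34 ms.

33 ms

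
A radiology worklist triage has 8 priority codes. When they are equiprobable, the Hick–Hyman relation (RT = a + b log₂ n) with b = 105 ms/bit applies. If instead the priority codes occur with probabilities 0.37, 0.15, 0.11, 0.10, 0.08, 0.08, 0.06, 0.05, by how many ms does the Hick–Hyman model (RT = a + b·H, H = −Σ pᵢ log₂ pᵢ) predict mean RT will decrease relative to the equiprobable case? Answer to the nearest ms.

35 ms

The RT saving is b·ΔH. Equiprobable H₀ = log₂(8) = 3.0000 bits; with the given probabilities H = 2.6664 bits.
b·(H₀ − H) = 105 × (3.0000 − 2.6664) = 35.03 ms.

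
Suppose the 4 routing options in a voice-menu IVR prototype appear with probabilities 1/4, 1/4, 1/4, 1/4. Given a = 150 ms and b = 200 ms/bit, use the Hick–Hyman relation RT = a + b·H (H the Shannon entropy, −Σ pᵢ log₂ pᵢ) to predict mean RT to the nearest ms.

550 ms

Each term −pᵢ log₂ pᵢ: 0.25·2 + 0.25·2 + 0.25·2 + 0.25·2; summed, H = 2.000 bits.
Mean RT = a + bH = 150 + 200·2.000 = 550.00 ms.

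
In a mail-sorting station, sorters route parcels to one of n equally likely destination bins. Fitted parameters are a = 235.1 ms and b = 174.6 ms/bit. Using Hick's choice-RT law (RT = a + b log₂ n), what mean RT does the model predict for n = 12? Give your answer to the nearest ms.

log₂(12) = 3.5850 bits, so RT = 235.1 + 174.6 × 3.5850 ≈ 861.034 ms.

861 ms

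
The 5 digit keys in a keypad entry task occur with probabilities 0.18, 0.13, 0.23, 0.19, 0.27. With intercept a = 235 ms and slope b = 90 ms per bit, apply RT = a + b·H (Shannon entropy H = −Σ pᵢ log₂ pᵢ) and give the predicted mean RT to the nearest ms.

H = 0.18·log₂(1/0.18) + 0.13·log₂(1/0.13) + 0.23·log₂(1/0.23) + 0.19·log₂(1/0.19) + 0.27·log₂(1/0.27) = 2.2809 bits.
RT = 235 + 90 × 2.2809 = 440.28 ms.

440 ms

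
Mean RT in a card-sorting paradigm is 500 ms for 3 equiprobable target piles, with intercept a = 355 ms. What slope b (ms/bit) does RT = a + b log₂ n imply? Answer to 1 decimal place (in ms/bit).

b = (500 − 355) / log₂(3) = 145 / 1.5850 = 91.485 ms/bit.

91.5 ms/bit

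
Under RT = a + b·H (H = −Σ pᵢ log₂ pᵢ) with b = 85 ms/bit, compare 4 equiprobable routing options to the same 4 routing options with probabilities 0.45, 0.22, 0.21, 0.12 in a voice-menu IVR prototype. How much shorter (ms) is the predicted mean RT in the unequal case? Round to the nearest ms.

14 ms

The RT saving is b·ΔH. Equiprobable H₀ = log₂(4) = 2.0000 bits; with the given probabilities H = 1.8389 bits.
b·(H₀ − H) = 85 × (2.0000 − 1.8389) = 13.70 ms.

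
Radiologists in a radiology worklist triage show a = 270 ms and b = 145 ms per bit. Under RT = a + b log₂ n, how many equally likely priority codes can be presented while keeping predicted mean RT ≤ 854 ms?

Set 270 + 145·log₂ n ≤ 854 → log₂ n ≤ (854 − 270)/145 = 4.0276.
So n ≤ 2^4.0276 = 16.309; the largest integer n is 16.

16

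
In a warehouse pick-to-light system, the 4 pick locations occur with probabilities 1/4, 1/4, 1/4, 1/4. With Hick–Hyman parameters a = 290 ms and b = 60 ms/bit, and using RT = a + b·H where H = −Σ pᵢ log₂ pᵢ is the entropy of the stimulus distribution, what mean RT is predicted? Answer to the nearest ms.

410 ms

H = −Σ pᵢ log₂ pᵢ = 0.25·2 + 0.25·2 + 0.25·2 + 0.25·2 = 2.000 bits.
RT = 290 + 60 × 2.000 = 410.00 ms.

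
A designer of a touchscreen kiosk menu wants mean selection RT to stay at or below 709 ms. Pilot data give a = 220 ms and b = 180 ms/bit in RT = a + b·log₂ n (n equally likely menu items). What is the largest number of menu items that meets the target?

6

Information budget: (709 − 220)/180 = 2.7167 bits, so n ≤ 2^2.7167 = 6.574 → at most 6.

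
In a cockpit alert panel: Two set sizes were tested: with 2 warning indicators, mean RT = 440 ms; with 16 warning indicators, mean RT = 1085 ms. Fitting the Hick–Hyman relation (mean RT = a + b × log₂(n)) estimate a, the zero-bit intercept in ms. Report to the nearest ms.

225 ms

Slope: b = (1085 − 440) / (log₂ 16 − log₂ 2) = 645/3.0000 = 215 ms/bit.
a = RT₁ − b·log₂ n₁ = 440 − 215 × 1 = 225.000 ms.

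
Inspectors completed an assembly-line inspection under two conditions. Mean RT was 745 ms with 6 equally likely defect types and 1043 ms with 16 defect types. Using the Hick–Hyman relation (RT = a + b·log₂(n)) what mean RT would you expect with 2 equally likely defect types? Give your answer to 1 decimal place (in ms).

411.2 ms

RT is linear in log₂ n, so two points fix the line:
  b = (1043 − 745) / (log₂ 16 − log₂ 6) = 298 / (4 − 2.5850) = 210.595 ms/bit
  a = 745 − 210.595 × 2.5850 = 200.619 ms
Then RT(2) = 200.619 + 210.595 × log₂ 2 = 200.619 + 210.595 × 1 ≈ 411.215 ms.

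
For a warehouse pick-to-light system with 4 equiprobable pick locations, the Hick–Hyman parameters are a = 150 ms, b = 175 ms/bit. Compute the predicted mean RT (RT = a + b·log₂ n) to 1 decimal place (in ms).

log₂(4) = 2 bits, so RT = 150 + 175 × 2 ≈ 500.000 ms.

500.0 ms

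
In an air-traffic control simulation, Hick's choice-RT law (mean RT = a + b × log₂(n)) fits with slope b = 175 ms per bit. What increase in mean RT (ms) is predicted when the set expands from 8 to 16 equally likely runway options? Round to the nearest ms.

175 ms

Only the slope matters, since a is common to both: ΔRT = b·log₂(n₂/n₁).
log₂(16) − log₂(8) = log₂(16/8) = log₂(2) = 1.
ΔRT = 175 × 1.0000 = 175.000 ms.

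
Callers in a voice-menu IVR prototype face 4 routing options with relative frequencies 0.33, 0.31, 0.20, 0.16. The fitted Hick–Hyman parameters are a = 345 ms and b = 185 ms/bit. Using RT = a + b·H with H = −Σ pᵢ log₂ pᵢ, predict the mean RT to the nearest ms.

Entropy contributions −pᵢ log₂ pᵢ: 0.5278, 0.5238, 0.4644, 0.4230; sum H = 1.9390 bits.
RT = a + bH = 345 + 185·1.9390 = 703.72 ms.

704 ms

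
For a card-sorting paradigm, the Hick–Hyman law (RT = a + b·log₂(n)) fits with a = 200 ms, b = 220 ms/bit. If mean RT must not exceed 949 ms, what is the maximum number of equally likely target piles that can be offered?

10

Information budget: (949 − 200)/220 = 3.4045 bits, so n ≤ 2^3.4045 = 10.589 → at most 10.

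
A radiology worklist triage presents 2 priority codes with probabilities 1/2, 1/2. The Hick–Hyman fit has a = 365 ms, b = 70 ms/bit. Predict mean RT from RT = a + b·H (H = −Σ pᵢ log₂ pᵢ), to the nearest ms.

H = −Σ pᵢ log₂ pᵢ = 0.5·1 + 0.5·1 = 1.000 bits.
RT = 365 + 70 × 1.000 = 435.00 ms.

435 ms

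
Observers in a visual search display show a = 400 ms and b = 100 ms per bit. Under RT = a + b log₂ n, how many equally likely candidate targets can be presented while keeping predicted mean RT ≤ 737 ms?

100·log₂ n ≤ 737 − 400 = 337, giving log₂ n ≤ 3.3700 and n ≤ 10.339. The largest whole number is 10.

10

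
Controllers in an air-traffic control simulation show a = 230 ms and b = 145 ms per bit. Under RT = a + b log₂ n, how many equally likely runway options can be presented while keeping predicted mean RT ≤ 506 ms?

3

Information budget: (506 − 230)/145 = 1.9034 bits, so n ≤ 2^1.9034 = 3.741 → at most 3.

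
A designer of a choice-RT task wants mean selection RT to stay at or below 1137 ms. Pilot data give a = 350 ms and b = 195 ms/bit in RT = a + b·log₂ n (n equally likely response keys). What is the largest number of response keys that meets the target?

Set 350 + 195·log₂ n ≤ 1137 → log₂ n ≤ (1137 − 350)/195 = 4.0359.
So n ≤ 2^4.0359 = 16.403; the largest integer n is 16.

16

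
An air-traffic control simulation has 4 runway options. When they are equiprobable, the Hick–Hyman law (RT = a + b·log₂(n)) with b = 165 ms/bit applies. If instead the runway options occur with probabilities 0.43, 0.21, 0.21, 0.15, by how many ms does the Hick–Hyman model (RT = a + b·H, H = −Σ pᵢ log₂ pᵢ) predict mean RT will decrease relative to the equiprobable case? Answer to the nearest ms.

The RT saving is b·ΔH. Equiprobable H₀ = log₂(4) = 2.0000 bits; with the given probabilities H = 1.8798 bits.
b·(H₀ − H) = 165 × (2.0000 − 1.8798) = 19.84 ms.

20 ms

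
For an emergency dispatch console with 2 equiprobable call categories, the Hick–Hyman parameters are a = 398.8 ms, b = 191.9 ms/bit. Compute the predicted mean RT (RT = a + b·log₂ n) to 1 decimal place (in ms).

590.7 ms

log₂(2) = 1 bits, so RT = 398.8 + 191.9 × 1 ≈ 590.700 ms.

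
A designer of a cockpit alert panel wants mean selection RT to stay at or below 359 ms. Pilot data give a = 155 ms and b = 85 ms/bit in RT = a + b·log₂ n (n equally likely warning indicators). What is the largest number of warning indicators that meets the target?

5

Information budget: (359 − 155)/85 = 2.4000 bits, so n ≤ 2^2.4000 = 5.278 → at most 5.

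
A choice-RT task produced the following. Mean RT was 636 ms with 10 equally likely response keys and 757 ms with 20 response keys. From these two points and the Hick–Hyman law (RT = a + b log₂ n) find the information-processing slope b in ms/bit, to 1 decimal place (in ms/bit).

Slope: b = (757 − 636) / (log₂ 20 − log₂ 10) = 121/1.0000 = 121.000 ms/bit.

121.0 ms/bit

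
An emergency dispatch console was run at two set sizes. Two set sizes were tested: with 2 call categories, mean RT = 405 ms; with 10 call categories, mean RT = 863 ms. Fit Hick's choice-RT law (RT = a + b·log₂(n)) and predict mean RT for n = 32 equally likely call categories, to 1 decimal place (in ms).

1194.0 ms

Fit slope and intercept:
  b = (863 − 405) / (log₂ 10 − log₂ 2) = 458 / (3.3219 − 1) = 197.250 ms/bit
  a = 405 − 197.250 × 1 = 207.750 ms
Then RT(32) = 207.750 + 197.250 × log₂ 32 = 207.750 + 197.250 × 5 ≈ 1193.999 ms.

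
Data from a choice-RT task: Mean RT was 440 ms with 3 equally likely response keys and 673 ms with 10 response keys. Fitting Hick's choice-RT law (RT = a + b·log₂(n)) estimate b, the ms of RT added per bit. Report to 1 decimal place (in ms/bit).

134.1 ms/bit

Slope: b = (673 − 440) / (log₂ 10 − log₂ 3) = 233/1.7370 = 134.142 ms/bit.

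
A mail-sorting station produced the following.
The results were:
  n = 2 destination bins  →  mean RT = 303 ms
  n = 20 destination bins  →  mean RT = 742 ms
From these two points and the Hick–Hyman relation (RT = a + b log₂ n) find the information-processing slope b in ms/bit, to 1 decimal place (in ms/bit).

Slope: b = (742 − 303) / (log₂ 20 − log₂ 2) = 439/3.3219 = 132.152 ms/bit.

132.2 ms/bit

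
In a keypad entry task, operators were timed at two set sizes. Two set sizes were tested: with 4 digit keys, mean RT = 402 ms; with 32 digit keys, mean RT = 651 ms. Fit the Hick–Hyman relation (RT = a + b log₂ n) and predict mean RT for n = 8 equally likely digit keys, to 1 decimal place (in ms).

485.0 ms

Fit slope and intercept:
  b = (651 − 402) / (log₂ 32 − log₂ 4) = 249 / (5 − 2) = 83.000 ms/bit
  a = 402 − 83.000 × 2 = 236.000 ms
Then RT(8) = 236.000 + 83.000 × log₂ 8 = 236.000 + 83.000 × 3 ≈ 485.000 ms.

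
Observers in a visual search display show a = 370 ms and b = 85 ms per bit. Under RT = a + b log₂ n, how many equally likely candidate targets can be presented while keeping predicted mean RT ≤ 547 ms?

4

85·log₂ n ≤ 547 − 370 = 177, giving log₂ n ≤ 2.0824 and n ≤ 4.235. The largest whole number is 4.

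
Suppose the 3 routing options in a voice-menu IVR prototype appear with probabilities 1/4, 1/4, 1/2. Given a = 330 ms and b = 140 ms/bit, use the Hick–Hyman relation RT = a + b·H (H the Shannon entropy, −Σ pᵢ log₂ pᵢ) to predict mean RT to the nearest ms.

540 ms

Each term −pᵢ log₂ pᵢ: 0.25·2 + 0.25·2 + 0.5·1; summed, H = 1.500 bits.
Mean RT = a + bH = 330 + 140·1.500 = 540.00 ms.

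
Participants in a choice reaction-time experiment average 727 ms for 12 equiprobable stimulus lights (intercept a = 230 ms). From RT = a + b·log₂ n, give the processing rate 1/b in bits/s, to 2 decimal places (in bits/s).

Choice component = 727 − 230 = 497 ms over log₂(12) = 3.5850 bits.
b = 497 / 3.5850 = 138.635 ms/bit, so 1/b = 7.213 bits/s.

7.21 bits/s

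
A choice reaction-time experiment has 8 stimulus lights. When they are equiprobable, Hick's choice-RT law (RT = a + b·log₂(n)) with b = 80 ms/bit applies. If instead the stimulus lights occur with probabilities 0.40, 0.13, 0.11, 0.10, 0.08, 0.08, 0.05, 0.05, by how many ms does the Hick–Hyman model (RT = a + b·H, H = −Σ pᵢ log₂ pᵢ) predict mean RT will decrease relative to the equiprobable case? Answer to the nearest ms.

31 ms

The RT saving is b·ΔH. Equiprobable H₀ = log₂(8) = 3.0000 bits; with the given probabilities H = 2.6091 bits.
b·(H₀ − H) = 80 × (3.0000 − 2.6091) = 31.27 ms.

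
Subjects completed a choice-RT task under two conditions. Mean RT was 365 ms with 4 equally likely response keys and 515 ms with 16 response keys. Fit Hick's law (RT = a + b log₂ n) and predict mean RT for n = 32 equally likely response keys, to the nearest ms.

590 ms

RT is linear in log₂ n, so two points fix the line:
  b = (515 − 365) / (log₂ 16 − log₂ 4) = 150 / (4 − 2) = 75 ms/bit
  a = 365 − 75 × 2 = 215 ms
Then RT(32) = 215 + 75 × log₂ 32 = 215 + 75 × 5 ≈ 590.000 ms.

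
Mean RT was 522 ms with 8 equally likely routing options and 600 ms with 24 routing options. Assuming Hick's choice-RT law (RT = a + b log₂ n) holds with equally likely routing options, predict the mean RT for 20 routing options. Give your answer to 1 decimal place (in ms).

Solve the two-equation system in a and b:
  b = (600 − 522) / (log₂ 24 − log₂ 8) = 78 / (4.5850 − 3) = 49.213 ms/bit
  a = 522 − 49.213 × 3 = 374.362 ms
Then RT(20) = 374.362 + 49.213 × log₂ 20 = 374.362 + 49.213 × 4.3219 ≈ 587.055 ms.

587.1 ms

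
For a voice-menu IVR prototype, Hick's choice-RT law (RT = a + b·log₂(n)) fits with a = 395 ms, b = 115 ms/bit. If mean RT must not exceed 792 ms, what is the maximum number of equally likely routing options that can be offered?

115·log₂ n ≤ 792 − 395 = 397, giving log₂ n ≤ 3.4522 and n ≤ 10.945. The largest whole number is 10.

10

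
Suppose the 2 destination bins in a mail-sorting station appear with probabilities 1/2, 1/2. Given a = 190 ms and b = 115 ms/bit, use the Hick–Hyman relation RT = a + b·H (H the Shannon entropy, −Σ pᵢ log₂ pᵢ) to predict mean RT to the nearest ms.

305 ms

H = −Σ pᵢ log₂ pᵢ = 0.5·1 + 0.5·1 = 1.000 bits.
RT = 190 + 115 × 1.000 = 305.00 ms.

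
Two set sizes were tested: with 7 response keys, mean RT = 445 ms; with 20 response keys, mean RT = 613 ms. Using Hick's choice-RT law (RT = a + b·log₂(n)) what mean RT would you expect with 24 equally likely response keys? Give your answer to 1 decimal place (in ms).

642.2 ms

Solve the two-equation system in a and b:
  b = (613 − 445) / (log₂ 20 − log₂ 7) = 168 / (4.3219 − 2.8074) = 110.922 ms/bit
  a = 445 − 110.922 × 2.8074 = 133.602 ms
Then RT(24) = 133.602 + 110.922 × log₂ 24 = 133.602 + 110.922 × 4.5850 ≈ 642.176 ms.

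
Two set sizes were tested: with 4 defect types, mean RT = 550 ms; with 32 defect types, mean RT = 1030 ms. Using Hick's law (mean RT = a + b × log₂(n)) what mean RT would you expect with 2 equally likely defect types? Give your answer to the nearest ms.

390 ms

RT is linear in log₂ n, so two points fix the line:
  b = (1030 − 550) / (log₂ 32 − log₂ 4) = 480 / (5 − 2) = 160 ms/bit
  a = 550 − 160 × 2 = 230 ms
Then RT(2) = 230 + 160 × log₂ 2 = 230 + 160 × 1 ≈ 390.000 ms.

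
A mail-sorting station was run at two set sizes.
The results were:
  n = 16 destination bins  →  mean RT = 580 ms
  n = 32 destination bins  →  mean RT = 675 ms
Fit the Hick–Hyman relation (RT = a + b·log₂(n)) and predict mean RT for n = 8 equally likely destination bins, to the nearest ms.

Fit slope and intercept:
  b = (675 − 580) / (log₂ 32 − log₂ 16) = 95 / (5 − 4) = 95 ms/bit
  a = 580 − 95 × 4 = 200 ms
Then RT(8) = 200 + 95 × log₂ 8 = 200 + 95 × 3 ≈ 485.000 ms.

485 ms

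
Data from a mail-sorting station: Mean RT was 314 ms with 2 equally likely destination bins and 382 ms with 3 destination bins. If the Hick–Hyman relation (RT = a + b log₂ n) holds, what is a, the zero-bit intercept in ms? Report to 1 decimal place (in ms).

197.8 ms

The slope on a log₂ axis is (382 − 314) / (1.5850 − 1) = 116.247 ms/bit.
a = RT₁ − b·log₂ n₁ = 314 − 116.247 × 1 = 197.753 ms.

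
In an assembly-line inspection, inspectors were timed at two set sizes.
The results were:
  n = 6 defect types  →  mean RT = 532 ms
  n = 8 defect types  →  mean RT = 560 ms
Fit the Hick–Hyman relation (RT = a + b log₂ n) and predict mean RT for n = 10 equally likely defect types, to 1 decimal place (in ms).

581.7 ms

RT is linear in log₂ n, so two points fix the line:
  b = (560 − 532) / (log₂ 8 − log₂ 6) = 28 / (3 − 2.5850) = 67.464 ms/bit
  a = 532 − 67.464 × 2.5850 = 357.609 ms
Then RT(10) = 357.609 + 67.464 × log₂ 10 = 357.609 + 67.464 × 3.3219 ≈ 581.718 ms.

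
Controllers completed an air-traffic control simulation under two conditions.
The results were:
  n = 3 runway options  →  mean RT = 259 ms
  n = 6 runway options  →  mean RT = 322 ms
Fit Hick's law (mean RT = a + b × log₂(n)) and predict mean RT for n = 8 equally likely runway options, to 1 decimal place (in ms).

Solve the two-equation system in a and b:
  b = (322 − 259) / (log₂ 6 − log₂ 3) = 63 / (2.5850 − 1.5850) = 63.000 ms/bit
  a = 259 − 63.000 × 1.5850 = 159.147 ms
Then RT(8) = 159.147 + 63.000 × log₂ 8 = 159.147 + 63.000 × 3 ≈ 348.147 ms.

348.1 ms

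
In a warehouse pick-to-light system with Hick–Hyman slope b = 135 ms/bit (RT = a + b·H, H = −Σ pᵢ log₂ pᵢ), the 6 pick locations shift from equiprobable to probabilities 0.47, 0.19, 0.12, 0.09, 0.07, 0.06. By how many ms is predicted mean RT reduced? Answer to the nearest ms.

The RT saving is b·ΔH. Equiprobable H₀ = log₂(6) = 2.5850 bits; with the given probabilities H = 2.1590 bits.
b·(H₀ − H) = 135 × (2.5850 − 2.1590) = 57.51 ms.

58 ms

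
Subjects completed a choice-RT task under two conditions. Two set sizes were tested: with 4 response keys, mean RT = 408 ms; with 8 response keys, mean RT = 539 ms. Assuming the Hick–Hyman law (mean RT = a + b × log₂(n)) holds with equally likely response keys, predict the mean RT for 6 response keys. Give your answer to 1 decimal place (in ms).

RT is linear in log₂ n, so two points fix the line:
  b = (539 − 408) / (log₂ 8 − log₂ 4) = 131 / (3 − 2) = 131.000 ms/bit
  a = 408 − 131.000 × 2 = 146.000 ms
Then RT(6) = 146.000 + 131.000 × log₂ 6 = 146.000 + 131.000 × 2.5850 ≈ 484.630 ms.

484.6 ms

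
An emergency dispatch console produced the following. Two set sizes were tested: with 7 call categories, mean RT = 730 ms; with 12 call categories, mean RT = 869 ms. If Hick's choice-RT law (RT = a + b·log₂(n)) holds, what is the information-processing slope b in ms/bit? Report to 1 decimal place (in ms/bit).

Slope: b = (869 − 730) / (log₂ 12 − log₂ 7) = 139/0.7776 = 178.753 ms/bit.

178.8 ms/bit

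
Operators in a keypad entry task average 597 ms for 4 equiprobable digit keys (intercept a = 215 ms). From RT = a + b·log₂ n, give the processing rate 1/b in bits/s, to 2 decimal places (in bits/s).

b = (597 − 215)/log₂ 4 = 382/2 = 191.000 ms per bit = 0.19100 s/bit; the reciprocal is 5.236 bits/s.

5.24 bits/s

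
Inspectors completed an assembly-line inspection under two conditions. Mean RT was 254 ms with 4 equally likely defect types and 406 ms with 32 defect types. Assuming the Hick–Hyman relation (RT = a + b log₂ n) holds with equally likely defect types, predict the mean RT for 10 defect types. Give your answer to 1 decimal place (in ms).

With log₂ n on the abscissa the relation is linear; from the two conditions:
  b = (406 − 254) / (log₂ 32 − log₂ 4) = 152 / (5 − 2) = 50.667 ms/bit
  a = 254 − 50.667 × 2 = 152.667 ms
Then RT(10) = 152.667 + 50.667 × log₂ 10 = 152.667 + 50.667 × 3.3219 ≈ 320.978 ms.

321.0 ms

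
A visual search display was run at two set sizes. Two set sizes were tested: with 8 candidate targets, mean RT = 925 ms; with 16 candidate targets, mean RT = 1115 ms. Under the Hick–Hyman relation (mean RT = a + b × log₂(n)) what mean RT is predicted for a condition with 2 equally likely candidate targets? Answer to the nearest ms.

Solve the two-equation system in a and b:
  b = (1115 − 925) / (log₂ 16 − log₂ 8) = 190 / (4 − 3) = 190 ms/bit
  a = 925 − 190 × 3 = 355 ms
Then RT(2) = 355 + 190 × log₂ 2 = 355 + 190 × 1 ≈ 545.000 ms.

545 ms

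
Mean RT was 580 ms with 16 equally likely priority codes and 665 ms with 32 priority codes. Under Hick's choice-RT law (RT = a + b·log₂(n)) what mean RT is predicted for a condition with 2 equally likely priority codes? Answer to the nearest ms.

325 ms

With log₂ n on the abscissa the relation is linear; from the two conditions:
  b = (665 − 580) / (log₂ 32 − log₂ 16) = 85 / (5 − 4) = 85 ms/bit
  a = 580 − 85 × 4 = 240 ms
Then RT(2) = 240 + 85 × log₂ 2 = 240 + 85 × 1 ≈ 325.000 ms.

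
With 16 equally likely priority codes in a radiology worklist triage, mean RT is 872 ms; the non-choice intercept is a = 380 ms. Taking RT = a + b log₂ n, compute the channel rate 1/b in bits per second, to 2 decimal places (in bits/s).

Choice component = 872 − 380 = 492 ms over log₂(16) = 4 bits.
b = 492 / 4 = 123.000 ms/bit, so 1/b = 8.130 bits/s.

8.13 bits/s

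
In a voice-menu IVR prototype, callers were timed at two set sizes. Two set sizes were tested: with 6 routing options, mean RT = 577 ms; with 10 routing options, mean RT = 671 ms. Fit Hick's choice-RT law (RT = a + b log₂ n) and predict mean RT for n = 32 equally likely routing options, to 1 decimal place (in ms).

885.0 ms

RT is linear in log₂ n, so two points fix the line:
  b = (671 − 577) / (log₂ 10 − log₂ 6) = 94 / (3.3219 − 2.5850) = 127.550 ms/bit
  a = 577 − 127.550 × 2.5850 = 247.288 ms
Then RT(32) = 247.288 + 127.550 × log₂ 32 = 247.288 + 127.550 × 5 ≈ 885.038 ms.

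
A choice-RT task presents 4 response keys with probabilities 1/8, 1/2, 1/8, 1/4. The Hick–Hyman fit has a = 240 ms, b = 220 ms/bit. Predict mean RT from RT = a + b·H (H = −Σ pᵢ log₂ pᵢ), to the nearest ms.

625 ms

H = −Σ pᵢ log₂ pᵢ = 0.125·3 + 0.5·1 + 0.125·3 + 0.25·2 = 1.750 bits.
RT = 240 + 220 × 1.750 = 625.00 ms.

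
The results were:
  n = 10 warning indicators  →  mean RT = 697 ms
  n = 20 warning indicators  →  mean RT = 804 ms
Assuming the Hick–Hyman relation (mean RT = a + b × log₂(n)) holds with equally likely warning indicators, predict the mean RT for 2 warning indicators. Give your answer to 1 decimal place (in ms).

With log₂ n on the abscissa the relation is linear; from the two conditions:
  b = (804 − 697) / (log₂ 20 − log₂ 10) = 107 / (4.3219 − 3.3219) = 107.000 ms/bit
  a = 697 − 107.000 × 3.3219 = 341.554 ms
Then RT(2) = 341.554 + 107.000 × log₂ 2 = 341.554 + 107.000 × 1 ≈ 448.554 ms.

448.6 ms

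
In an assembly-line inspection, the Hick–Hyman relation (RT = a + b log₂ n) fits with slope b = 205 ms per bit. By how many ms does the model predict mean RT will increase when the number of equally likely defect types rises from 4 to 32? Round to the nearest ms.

615 ms

Only the slope matters, since a is common to both: ΔRT = b·log₂(n₂/n₁).
log₂(32) − log₂(4) = log₂(32/4) = log₂(8) = 3.
ΔRT = 205 × 3.0000 = 615.000 ms.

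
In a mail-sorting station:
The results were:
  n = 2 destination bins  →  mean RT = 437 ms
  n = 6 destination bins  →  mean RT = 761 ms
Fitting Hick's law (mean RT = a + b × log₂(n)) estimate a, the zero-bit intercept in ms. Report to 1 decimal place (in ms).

232.6 ms

The slope on a log₂ axis is (761 − 437) / (2.5850 − 1) = 204.421 ms/bit.
Intercept: a = 437 − 204.421·log₂(2) = 232.579 ms.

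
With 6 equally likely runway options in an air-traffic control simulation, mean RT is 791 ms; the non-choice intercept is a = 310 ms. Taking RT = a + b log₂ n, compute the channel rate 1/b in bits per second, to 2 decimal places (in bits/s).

5.37 bits/s

Choice component = 791 − 310 = 481 ms over log₂(6) = 2.5850 bits.
b = 481 / 2.5850 = 186.076 ms/bit, so 1/b = 5.374 bits/s.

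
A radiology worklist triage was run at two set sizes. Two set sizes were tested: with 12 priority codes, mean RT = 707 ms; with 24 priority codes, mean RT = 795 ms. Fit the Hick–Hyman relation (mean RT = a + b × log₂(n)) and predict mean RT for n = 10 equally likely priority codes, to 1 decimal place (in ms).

RT is linear in log₂ n, so two points fix the line:
  b = (795 − 707) / (log₂ 24 − log₂ 12) = 88 / (4.5850 − 3.5850) = 88.000 ms/bit
  a = 707 − 88.000 × 3.5850 = 391.523 ms
Then RT(10) = 391.523 + 88.000 × log₂ 10 = 391.523 + 88.000 × 3.3219 ≈ 683.853 ms.

683.9 ms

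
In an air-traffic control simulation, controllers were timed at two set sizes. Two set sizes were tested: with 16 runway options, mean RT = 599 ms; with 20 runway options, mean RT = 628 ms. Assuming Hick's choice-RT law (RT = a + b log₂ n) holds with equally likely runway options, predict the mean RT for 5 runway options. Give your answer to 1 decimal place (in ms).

With log₂ n on the abscissa the relation is linear; from the two conditions:
  b = (628 − 599) / (log₂ 20 − log₂ 16) = 29 / (4.3219 − 4) = 90.082 ms/bit
  a = 599 − 90.082 × 4 = 238.671 ms
Then RT(5) = 238.671 + 90.082 × log₂ 5 = 238.671 + 90.082 × 2.3219 ≈ 447.836 ms.

447.8 ms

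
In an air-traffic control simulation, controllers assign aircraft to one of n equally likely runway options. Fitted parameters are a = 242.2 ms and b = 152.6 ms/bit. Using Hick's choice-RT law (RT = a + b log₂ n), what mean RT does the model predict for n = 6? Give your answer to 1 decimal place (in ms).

log₂(6) = 2.5850 bits, so RT = 242.2 + 152.6 × 2.5850 ≈ 636.665 ms.

636.7 ms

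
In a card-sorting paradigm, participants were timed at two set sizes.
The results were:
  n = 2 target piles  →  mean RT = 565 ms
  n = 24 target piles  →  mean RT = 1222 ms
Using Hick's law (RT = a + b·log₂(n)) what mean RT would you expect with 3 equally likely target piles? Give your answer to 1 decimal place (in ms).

672.2 ms

With log₂ n on the abscissa the relation is linear; from the two conditions:
  b = (1222 − 565) / (log₂ 24 − log₂ 2) = 657 / (4.5850 − 1) = 183.266 ms/bit
  a = 565 − 183.266 × 1 = 381.734 ms
Then RT(3) = 381.734 + 183.266 × log₂ 3 = 381.734 + 183.266 × 1.5850 ≈ 672.203 ms.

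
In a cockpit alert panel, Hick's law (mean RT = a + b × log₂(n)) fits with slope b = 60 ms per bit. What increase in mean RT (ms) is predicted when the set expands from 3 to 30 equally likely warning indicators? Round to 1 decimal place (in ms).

ΔRT = (a + b log₂ n₂) − (a + b log₂ n₁) = b·(log₂ n₂ − log₂ n₁).
log₂(30) − log₂(3) = 4.9069 − 1.5850 = 3.3219.
ΔRT = 60 × 3.3219 = 199.316 ms.

199.3 ms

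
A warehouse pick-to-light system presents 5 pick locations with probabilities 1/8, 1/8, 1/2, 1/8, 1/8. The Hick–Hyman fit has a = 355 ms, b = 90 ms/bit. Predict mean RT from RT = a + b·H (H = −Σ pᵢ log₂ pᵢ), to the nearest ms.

Each term −pᵢ log₂ pᵢ: 0.125·3 + 0.125·3 + 0.5·1 + 0.125·3 + 0.125·3; summed, H = 2.000 bits.
Mean RT = a + bH = 355 + 90·2.000 = 535.00 ms.

535 ms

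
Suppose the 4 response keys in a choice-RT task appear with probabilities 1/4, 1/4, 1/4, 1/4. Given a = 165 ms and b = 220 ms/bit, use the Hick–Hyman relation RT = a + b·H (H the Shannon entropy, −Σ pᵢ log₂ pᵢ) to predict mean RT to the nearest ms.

H = −Σ pᵢ log₂ pᵢ = 0.25·2 + 0.25·2 + 0.25·2 + 0.25·2 = 2.000 bits.
RT = 165 + 220 × 2.000 = 605.00 ms.

605 ms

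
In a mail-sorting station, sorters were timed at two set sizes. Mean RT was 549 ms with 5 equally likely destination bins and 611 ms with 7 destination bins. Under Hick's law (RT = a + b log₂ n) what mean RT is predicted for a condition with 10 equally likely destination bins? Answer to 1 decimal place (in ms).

Fit slope and intercept:
  b = (611 − 549) / (log₂ 7 − log₂ 5) = 62 / (2.8074 − 2.3219) = 127.723 ms/bit
  a = 549 − 127.723 × 2.3219 = 252.437 ms
Then RT(10) = 252.437 + 127.723 × log₂ 10 = 252.437 + 127.723 × 3.3219 ≈ 676.723 ms.

676.7 ms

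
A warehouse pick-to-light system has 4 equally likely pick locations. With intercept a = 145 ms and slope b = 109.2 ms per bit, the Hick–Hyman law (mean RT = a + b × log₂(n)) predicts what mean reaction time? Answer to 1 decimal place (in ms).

log₂(4) = 2 bits, so RT = 145 + 109.2 × 2 ≈ 363.400 ms.

363.4 ms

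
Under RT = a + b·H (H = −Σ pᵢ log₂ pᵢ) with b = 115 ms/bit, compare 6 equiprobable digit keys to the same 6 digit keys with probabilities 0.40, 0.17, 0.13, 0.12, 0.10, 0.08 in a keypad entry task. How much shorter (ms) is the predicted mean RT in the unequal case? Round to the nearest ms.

Equiprobable entropy H₀ = log₂ 6 = 2.5850 bits.
Skewed entropy H = −Σ pᵢ log₂ pᵢ = 2.3368 bits.
ΔRT = b·(H₀ − H) = 115 × 0.2482 = 28.54 ms.

29 ms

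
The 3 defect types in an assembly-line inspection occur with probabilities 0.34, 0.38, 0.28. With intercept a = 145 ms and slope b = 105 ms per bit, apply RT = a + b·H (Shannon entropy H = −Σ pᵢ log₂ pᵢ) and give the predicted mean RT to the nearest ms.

310 ms

H = 0.34·log₂(1/0.34) + 0.38·log₂(1/0.38) + 0.28·log₂(1/0.28) = 1.5738 bits.
RT = 145 + 105 × 1.5738 = 310.25 ms.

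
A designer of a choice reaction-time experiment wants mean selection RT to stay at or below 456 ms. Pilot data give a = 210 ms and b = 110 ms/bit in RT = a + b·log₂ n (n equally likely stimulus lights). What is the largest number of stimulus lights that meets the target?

110·log₂ n ≤ 456 − 210 = 246, giving log₂ n ≤ 2.2364 and n ≤ 4.712. The largest whole number is 4.

4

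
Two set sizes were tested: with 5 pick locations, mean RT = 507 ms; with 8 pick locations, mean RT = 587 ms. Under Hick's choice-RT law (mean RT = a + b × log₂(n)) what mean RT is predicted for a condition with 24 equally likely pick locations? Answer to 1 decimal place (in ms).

RT is linear in log₂ n, so two points fix the line:
  b = (587 − 507) / (log₂ 8 − log₂ 5) = 80 / (3 − 2.3219) = 117.982 ms/bit
  a = 507 − 117.982 × 2.3219 = 233.055 ms
Then RT(24) = 233.055 + 117.982 × log₂ 24 = 233.055 + 117.982 × 4.5850 ≈ 773.996 ms.

774.0 ms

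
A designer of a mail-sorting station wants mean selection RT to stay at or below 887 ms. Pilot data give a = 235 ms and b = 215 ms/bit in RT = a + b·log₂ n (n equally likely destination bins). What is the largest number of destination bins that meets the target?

215·log₂ n ≤ 887 − 235 = 652, giving log₂ n ≤ 3.0326 and n ≤ 8.183. The largest whole number is 8.

8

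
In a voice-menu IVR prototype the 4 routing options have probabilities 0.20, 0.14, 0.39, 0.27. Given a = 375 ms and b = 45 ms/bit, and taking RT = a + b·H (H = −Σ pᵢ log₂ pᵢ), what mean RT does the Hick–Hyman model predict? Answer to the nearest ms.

461 ms

Entropy contributions −pᵢ log₂ pᵢ: 0.4644, 0.3971, 0.5298, 0.5100; sum H = 1.9013 bits.
RT = a + bH = 375 + 45·1.9013 = 460.56 ms.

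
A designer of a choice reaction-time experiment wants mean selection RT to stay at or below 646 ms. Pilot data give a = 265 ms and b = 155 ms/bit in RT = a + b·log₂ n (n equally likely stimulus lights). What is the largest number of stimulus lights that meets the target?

Information budget: (646 − 265)/155 = 2.4581 bits, so n ≤ 2^2.4581 = 5.495 → at most 5.

5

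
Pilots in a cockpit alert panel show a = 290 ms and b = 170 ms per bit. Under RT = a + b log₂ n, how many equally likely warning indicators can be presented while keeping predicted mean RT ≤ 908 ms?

12

170·log₂ n ≤ 908 − 290 = 618, giving log₂ n ≤ 3.6353 and n ≤ 12.426. The largest whole number is 12.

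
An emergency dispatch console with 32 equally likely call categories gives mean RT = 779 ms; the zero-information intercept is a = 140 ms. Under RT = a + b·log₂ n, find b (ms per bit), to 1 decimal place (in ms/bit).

127.8 ms/bit

b = (779 − 140) / log₂(32) = 639 / 5 = 127.800 ms/bit.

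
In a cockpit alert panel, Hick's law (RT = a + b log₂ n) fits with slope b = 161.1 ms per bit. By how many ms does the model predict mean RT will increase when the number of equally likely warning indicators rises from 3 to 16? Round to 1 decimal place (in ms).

389.1 ms

The intercept a cancels: ΔRT = b·(log₂ n₂ − log₂ n₁) = b·log₂(n₂/n₁).
log₂(16) − log₂(3) = 4 − 1.5850 = 2.4150.
ΔRT = 161.1 × 2.4150 = 389.063 ms.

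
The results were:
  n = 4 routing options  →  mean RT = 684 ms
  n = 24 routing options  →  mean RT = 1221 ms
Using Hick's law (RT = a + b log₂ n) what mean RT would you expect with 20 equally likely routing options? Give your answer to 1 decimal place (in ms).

With log₂ n on the abscissa the relation is linear; from the two conditions:
  b = (1221 − 684) / (log₂ 24 − log₂ 4) = 537 / (4.5850 − 2) = 207.740 ms/bit
  a = 684 − 207.740 × 2 = 268.520 ms
Then RT(20) = 268.520 + 207.740 × log₂ 20 = 268.520 + 207.740 × 4.3219 ≈ 1166.357 ms.

1166.4 ms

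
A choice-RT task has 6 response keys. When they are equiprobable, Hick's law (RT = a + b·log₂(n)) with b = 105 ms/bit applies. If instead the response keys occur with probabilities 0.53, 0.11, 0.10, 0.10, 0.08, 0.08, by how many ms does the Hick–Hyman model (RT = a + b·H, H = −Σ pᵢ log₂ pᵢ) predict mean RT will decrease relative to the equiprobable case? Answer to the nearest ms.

Equiprobable entropy H₀ = log₂ 6 = 2.5850 bits.
Skewed entropy H = −Σ pᵢ log₂ pᵢ = 2.0831 bits.
ΔRT = b·(H₀ − H) = 105 × 0.5018 = 52.69 ms.

53 ms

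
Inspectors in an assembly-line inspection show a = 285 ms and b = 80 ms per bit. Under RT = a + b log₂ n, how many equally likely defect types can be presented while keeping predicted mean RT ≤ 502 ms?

6

Information budget: (502 − 285)/80 = 2.7125 bits, so n ≤ 2^2.7125 = 6.555 → at most 6.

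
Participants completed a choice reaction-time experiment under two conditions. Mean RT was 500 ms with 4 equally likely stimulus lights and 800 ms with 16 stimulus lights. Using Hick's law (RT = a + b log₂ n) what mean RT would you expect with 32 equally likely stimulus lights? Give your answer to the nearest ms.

Fit slope and intercept:
  b = (800 − 500) / (log₂ 16 − log₂ 4) = 300 / (4 − 2) = 150 ms/bit
  a = 500 − 150 × 2 = 200 ms
Then RT(32) = 200 + 150 × log₂ 32 = 200 + 150 × 5 ≈ 950.000 ms.

950 ms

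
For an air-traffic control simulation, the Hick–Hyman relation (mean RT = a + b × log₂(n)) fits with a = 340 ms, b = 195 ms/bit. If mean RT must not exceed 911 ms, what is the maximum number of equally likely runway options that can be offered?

7

Set 340 + 195·log₂ n ≤ 911 → log₂ n ≤ (911 − 340)/195 = 2.9282.
So n ≤ 2^2.9282 = 7.612; the largest integer n is 7.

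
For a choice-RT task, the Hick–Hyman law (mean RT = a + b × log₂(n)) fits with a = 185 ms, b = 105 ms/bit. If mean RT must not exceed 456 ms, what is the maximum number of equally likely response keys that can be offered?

5

Information budget: (456 − 185)/105 = 2.5810 bits, so n ≤ 2^2.5810 = 5.983 → at most 5.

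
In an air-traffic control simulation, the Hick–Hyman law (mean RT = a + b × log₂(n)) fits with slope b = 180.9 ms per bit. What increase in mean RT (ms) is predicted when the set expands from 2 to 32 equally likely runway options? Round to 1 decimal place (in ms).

The intercept a cancels: ΔRT = b·(log₂ n₂ − log₂ n₁) = b·log₂(n₂/n₁).
log₂(32) − log₂(2) = log₂(32/2) = log₂(16) = 4.
ΔRT = 180.9 × 4.0000 = 723.600 ms.

723.6 ms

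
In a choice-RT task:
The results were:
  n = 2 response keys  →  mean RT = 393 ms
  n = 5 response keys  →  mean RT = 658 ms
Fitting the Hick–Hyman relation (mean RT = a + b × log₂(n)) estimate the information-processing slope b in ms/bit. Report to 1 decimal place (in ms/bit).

b = (RT₂ − RT₁)/(log₂ n₂ − log₂ n₁) = (658 − 393)/(2.3219 − 1) = 200.465 ms/bit.

200.5 ms/bit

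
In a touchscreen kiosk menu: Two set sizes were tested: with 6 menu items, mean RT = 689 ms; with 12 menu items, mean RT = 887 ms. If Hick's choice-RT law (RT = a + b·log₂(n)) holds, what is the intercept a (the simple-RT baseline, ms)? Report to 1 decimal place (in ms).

177.2 ms

b = (RT₂ − RT₁)/(log₂ n₂ − log₂ n₁) = (887 − 689)/(3.5850 − 2.5850) = 198.000 ms/bit.
Intercept: a = 689 − 198.000·log₂(6) = 177.177 ms.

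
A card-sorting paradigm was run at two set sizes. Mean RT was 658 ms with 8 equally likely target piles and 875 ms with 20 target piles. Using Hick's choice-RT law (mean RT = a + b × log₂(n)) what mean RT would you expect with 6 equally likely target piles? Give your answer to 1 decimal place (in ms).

589.9 ms

RT is linear in log₂ n, so two points fix the line:
  b = (875 − 658) / (log₂ 20 − log₂ 8) = 217 / (4.3219 − 3) = 164.154 ms/bit
  a = 658 − 164.154 × 3 = 165.538 ms
Then RT(6) = 165.538 + 164.154 × log₂ 6 = 165.538 + 164.154 × 2.5850 ≈ 589.870 ms.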